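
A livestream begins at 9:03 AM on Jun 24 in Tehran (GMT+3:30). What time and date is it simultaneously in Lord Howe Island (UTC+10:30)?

Lord Howe Island is 7:00 ahead of Tehran.
Shift by the zone difference: 9:03 AM + 7:00 = 4:03 PM on Jun 24 in Lord Howe Island.

4:03 PM on June 24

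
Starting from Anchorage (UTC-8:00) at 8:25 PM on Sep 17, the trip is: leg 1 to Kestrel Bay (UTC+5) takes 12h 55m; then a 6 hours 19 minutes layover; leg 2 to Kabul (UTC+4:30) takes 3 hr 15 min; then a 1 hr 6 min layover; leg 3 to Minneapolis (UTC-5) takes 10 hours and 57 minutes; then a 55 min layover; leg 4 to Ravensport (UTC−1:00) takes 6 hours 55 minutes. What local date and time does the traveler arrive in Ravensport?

9:47 PM on Sep 19

Convert departure to UTC: 8:25 PM + 8:00 = 4:25 AM UTC on Sep 18.
Add 12 hours and 55 minutes leg 1 → 5:20 PM UTC.
Add 6 hours 19 minutes layover in Kestrel Bay → 11:39 PM UTC.
Add 3 hours and 15 minutes leg 2 → 2:54 AM UTC (Sep 19).
Add 1 hour 6 minutes layover in Kabul → 4:00 AM UTC.
Add 10 hours and 57 minutes leg 3 → 2:57 PM UTC.
Add 55 minutes layover in Minneapolis → 3:52 PM UTC.
Add 6 hours 55 minutes leg 4 → 10:47 PM UTC.
Ravensport is UTC−1:00, so local arrival = 10:47 PM − 1:00 = 9:47 PM on Sep 19.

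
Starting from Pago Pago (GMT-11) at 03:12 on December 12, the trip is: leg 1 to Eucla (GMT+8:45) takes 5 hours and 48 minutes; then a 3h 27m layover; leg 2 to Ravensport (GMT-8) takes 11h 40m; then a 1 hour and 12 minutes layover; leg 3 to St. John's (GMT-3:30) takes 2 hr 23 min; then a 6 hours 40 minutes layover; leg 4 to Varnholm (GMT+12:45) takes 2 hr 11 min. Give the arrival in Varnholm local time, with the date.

Convert departure to UTC: 03:12 + 11:00 = 14:12 UTC on Dec 12.
Add 5 hours and 48 minutes leg 1 → 20:00 UTC.
Add 3 hours and 27 minutes layover in Eucla → 23:27 UTC.
Add 11 hours 40 minutes leg 2 → 11:07 UTC (Dec 13).
Add 1 hour and 12 minutes layover in Ravensport → 12:19 UTC.
Add 2 hours 23 minutes leg 3 → 14:42 UTC.
Add 6 hours 40 minutes layover in St. John's → 21:22 UTC.
Add 2 hours 11 minutes leg 4 → 23:33 UTC.
Varnholm is UTC+12:45, so local arrival = 23:33 + 12:45 = 12:18 on Dec 14.

12:18 on Dec 14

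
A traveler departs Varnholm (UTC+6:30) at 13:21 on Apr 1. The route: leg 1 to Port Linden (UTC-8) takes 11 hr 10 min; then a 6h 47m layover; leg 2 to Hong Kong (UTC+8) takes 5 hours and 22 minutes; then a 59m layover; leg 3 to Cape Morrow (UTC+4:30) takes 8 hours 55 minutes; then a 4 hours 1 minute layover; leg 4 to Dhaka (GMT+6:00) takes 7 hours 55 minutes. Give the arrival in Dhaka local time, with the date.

10:00 on April 3

Convert departure to UTC: 13:21 − 6:30 = 06:51 UTC on Apr 1.
Add 11 hours 10 minutes leg 1 → 18:01 UTC.
Add 6 hours 47 minutes layover in Port Linden → 00:48 UTC (Apr 2).
Add 5 hours and 22 minutes leg 2 → 06:10 UTC.
Add 59 minutes layover in Hong Kong → 07:09 UTC.
Add 8 hours 55 minutes leg 3 → 16:04 UTC.
Add 4 hours and 1 minute layover in Cape Morrow → 20:05 UTC.
Add 7 hours and 55 minutes leg 4 → 04:00 UTC (Apr 3).
Dhaka is UTC+6:00, so local arrival = 04:00 + 6:00 = 10:00 on Apr 3.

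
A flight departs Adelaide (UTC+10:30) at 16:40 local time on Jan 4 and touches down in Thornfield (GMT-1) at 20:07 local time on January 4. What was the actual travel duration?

14 hours 57 minutes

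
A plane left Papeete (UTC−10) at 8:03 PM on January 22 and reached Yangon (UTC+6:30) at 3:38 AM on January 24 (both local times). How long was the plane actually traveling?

Departure in UTC: 8:03 PM + 10:00 = 6:03 AM on Jan 23.
Arrival in UTC: 3:38 AM − 6:30 = 9:08 PM on Jan 23.
Elapsed = 9:08 PM − 6:03 AM = 15 hours 5 minutes.

15 hours 5 minutes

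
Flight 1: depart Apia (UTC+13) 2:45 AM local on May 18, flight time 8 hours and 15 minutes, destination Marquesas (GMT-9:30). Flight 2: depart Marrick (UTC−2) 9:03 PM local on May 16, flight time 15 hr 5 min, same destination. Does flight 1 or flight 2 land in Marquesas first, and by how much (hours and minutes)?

Flight 1 in UTC: 2:45 AM − 13:00 = 1:45 PM on May 17.
+8 hours 15 minutes → arrive 10:00 PM UTC on May 17.
Flight 2 in UTC: 9:03 PM + 2:00 = 11:03 PM on May 16.
+15 hours 5 minutes → arrive 2:08 PM UTC on May 17.
Flight 2 lands earlier by 7 hours 52 minutes.

the second, by 7 hours 52 minutes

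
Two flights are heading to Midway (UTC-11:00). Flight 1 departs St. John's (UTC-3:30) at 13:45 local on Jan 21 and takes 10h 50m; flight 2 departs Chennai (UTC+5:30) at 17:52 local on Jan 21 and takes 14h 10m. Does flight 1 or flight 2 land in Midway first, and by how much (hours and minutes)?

the second, by 1 hour 33 minutes

Flight 1 in UTC: 13:45 + 3:30 = 17:15 on Jan 21.
+10 hours 50 minutes → arrive 04:05 UTC on Jan 22.
Flight 2 in UTC: 17:52 − 5:30 = 12:22 on Jan 21.
+14 hours 10 minutes → arrive 02:32 UTC on Jan 22.
Flight 2 lands earlier by 1 hour 33 minutes.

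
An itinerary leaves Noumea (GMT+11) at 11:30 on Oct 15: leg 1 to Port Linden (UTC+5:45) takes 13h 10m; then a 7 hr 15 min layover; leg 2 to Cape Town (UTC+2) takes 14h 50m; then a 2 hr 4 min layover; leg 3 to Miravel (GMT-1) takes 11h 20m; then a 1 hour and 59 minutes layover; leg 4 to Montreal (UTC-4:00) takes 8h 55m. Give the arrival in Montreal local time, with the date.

08:03 on October 17

Convert departure to UTC: 11:30 − 11:00 = 00:30 UTC on Oct 15.
Add 13 hours and 10 minutes leg 1 → 13:40 UTC.
Add 7 hours 15 minutes layover in Port Linden → 20:55 UTC.
Add 14 hours and 50 minutes leg 2 → 11:45 UTC (Oct 16).
Add 2 hours and 4 minutes layover in Cape Town → 13:49 UTC.
Add 11 hours 20 minutes leg 3 → 01:09 UTC (Oct 17).
Add 1 hour and 59 minutes layover in Miravel → 03:08 UTC.
Add 8 hours 55 minutes leg 4 → 12:03 UTC.
Montreal is UTC−4:00, so local arrival = 12:03 − 4:00 = 08:03 on Oct 17.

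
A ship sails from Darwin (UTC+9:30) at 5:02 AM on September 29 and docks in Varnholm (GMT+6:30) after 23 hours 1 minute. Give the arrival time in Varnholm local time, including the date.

Convert departure to UTC: 5:02 AM − 9:30 = 7:32 PM UTC on Sep 28.
Add 23 hours and 1 minute travel time → 6:33 PM UTC (Sep 29).
Varnholm is UTC+6:30, so local arrival = 6:33 PM + 6:30 = 1:03 AM on Sep 30.

1:03 AM on Sep 30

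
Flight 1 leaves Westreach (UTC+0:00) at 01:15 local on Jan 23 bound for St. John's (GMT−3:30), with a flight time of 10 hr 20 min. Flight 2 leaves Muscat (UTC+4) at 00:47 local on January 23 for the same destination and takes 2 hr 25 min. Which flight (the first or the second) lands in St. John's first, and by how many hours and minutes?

the second, by 12 hours 23 minutes

Flight 1 departs at 01:15 UTC (Jan 23).
+10 hours and 20 minutes → arrive 11:35 UTC on Jan 23.
Flight 2 in UTC: 00:47 − 4:00 = 20:47 on Jan 22.
+2 hours and 25 minutes → arrive 23:12 UTC on Jan 22.
Flight 2 lands earlier by 12 hours 23 minutes.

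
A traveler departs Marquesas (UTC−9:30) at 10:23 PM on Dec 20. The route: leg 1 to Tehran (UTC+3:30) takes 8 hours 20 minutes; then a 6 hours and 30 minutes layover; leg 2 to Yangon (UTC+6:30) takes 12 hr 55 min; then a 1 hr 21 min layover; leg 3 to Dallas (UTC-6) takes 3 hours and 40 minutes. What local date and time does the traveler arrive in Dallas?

10:39 AM on Dec 22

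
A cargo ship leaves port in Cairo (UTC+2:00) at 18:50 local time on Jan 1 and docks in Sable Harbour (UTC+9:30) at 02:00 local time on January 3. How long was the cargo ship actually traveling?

23 hours 40 minutes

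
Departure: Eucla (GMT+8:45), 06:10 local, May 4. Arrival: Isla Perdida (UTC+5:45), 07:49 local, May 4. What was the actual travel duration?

4 hours 39 minutes

Departure in UTC: 06:10 − 8:45 = 21:25 on May 3.
Arrival in UTC: 07:49 − 5:45 = 02:04 on May 4.
Elapsed = 02:04 − 21:25 (+1 day) = 4 hours 39 minutes.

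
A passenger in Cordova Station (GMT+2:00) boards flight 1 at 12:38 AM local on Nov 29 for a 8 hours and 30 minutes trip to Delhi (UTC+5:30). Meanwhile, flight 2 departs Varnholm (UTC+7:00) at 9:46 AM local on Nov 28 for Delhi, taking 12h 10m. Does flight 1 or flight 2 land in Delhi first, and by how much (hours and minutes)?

Flight 1 in UTC: 12:38 AM − 2:00 = 10:38 PM on Nov 28.
+8 hours and 30 minutes → arrive 7:08 AM UTC on Nov 29.
Flight 2 in UTC: 9:46 AM − 7:00 = 2:46 AM on Nov 28.
+12 hours 10 minutes → arrive 2:56 PM UTC on Nov 28.
Flight 2 lands earlier by 16 hours 12 minutes.

the second, by 16 hours 12 minutes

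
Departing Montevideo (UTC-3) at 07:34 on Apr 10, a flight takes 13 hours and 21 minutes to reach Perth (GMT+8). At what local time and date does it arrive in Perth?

07:55 on Apr 11

Perth is 11:00 ahead of Montevideo.
After 13 hours 21 minutes it is 20:55 in Montevideo.
Shift by the zone difference: 20:55 + 11:00 = 07:55 on Apr 11 in Perth.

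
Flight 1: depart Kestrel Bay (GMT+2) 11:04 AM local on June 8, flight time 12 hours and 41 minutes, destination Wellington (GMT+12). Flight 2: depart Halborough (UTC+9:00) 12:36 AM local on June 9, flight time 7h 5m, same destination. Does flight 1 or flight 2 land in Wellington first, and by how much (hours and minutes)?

Flight 1 in UTC: 11:04 AM − 2:00 = 9:04 AM on Jun 8.
+12 hours and 41 minutes → arrive 9:45 PM UTC on Jun 8.
Flight 2 in UTC: 12:36 AM − 9:00 = 3:36 PM on Jun 8.
+7 hours 5 minutes → arrive 10:41 PM UTC on Jun 8.
Flight 1 lands earlier by 56 minutes.

the first, by 56 minutes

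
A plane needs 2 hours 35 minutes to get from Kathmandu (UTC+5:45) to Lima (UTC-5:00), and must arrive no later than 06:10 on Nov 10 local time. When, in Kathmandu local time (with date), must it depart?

Target arrival in UTC: 06:10 + 5:00 = 11:10 on Nov 10.
Subtract 2 hours and 35 minutes → departure 08:35 UTC on Nov 10.
Kathmandu is UTC+5:45: 08:35 + 5:45 = 14:20 on Nov 10.

14:20 on Nov 10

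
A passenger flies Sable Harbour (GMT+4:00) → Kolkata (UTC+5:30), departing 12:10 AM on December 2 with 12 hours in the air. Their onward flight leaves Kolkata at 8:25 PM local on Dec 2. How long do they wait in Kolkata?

6 hours 45 minutes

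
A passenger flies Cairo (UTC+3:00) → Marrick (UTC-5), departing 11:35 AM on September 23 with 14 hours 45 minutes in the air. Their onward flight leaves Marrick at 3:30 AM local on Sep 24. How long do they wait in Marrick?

9 hours 10 minutes

Convert departure to UTC: 11:35 AM − 3:00 = 8:35 AM UTC on Sep 23.
Add 14 hours and 45 minutes flight time → 11:20 PM UTC.
Marrick is UTC−5:00, so local arrival = 11:20 PM − 5:00 = 6:20 PM on Sep 23.
Layover = 3:30 AM − 6:20 PM (+1 day) = 9 hours 10 minutes.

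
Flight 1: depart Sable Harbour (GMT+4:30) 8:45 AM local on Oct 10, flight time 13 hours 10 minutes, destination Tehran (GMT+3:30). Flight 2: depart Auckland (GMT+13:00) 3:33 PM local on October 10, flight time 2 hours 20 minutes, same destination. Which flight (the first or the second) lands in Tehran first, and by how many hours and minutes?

the second, by 12 hours 32 minutes

Flight 1 in UTC: 8:45 AM − 4:30 = 4:15 AM on Oct 10.
+13 hours and 10 minutes → arrive 5:25 PM UTC on Oct 10.
Flight 2 in UTC: 3:33 PM − 13:00 = 2:33 AM on Oct 10.
+2 hours and 20 minutes → arrive 4:53 AM UTC on Oct 10.
Flight 2 lands earlier by 12 hours 32 minutes.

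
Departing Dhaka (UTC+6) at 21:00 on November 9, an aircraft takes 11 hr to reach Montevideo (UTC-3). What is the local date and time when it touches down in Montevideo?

Convert departure to UTC: 21:00 − 6:00 = 15:00 UTC on Nov 9.
Add 11 hours travel time → 02:00 UTC (Nov 10).
Montevideo is UTC−3:00, so local arrival = 02:00 − 3:00 = 23:00 on Nov 9.

23:00 on November 9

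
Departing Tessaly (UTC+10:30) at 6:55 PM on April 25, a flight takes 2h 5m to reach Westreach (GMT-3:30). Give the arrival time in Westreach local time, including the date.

7:00 AM on Apr 25

Convert departure to UTC: 6:55 PM − 10:30 = 8:25 AM UTC on Apr 25.
Add 2 hours 5 minutes travel time → 10:30 AM UTC.
Westreach is UTC−3:30, so local arrival = 10:30 AM − 3:30 = 7:00 AM on Apr 25.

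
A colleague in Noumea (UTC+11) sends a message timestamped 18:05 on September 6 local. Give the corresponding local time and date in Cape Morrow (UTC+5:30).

In UTC: 18:05 − 11:00 = 07:05 on Sep 6.
Cape Morrow is UTC+5:30: 07:05 + 5:30 = 12:35 on Sep 6.

12:35 on September 6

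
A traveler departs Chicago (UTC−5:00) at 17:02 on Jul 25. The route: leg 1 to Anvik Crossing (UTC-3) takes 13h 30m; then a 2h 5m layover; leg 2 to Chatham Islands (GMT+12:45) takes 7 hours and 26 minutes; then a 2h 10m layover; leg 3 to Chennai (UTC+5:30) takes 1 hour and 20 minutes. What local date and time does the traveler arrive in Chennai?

Convert departure to UTC: 17:02 + 5:00 = 22:02 UTC on Jul 25.
Add 13 hours 30 minutes leg 1 → 11:32 UTC (Jul 26).
Add 2 hours 5 minutes layover in Anvik Crossing → 13:37 UTC.
Add 7 hours and 26 minutes leg 2 → 21:03 UTC.
Add 2 hours and 10 minutes layover in Chatham Islands → 23:13 UTC.
Add 1 hour 20 minutes leg 3 → 00:33 UTC (Jul 27).
Chennai is UTC+5:30, so local arrival = 00:33 + 5:30 = 06:03 on Jul 27.

06:03 on July 27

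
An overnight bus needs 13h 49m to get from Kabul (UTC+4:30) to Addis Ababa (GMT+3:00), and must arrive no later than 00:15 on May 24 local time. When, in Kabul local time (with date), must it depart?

11:56 on May 23

Target arrival in UTC: 00:15 − 3:00 = 21:15 on May 23.
Subtract 13 hours and 49 minutes → departure 07:26 UTC on May 23.
Kabul is UTC+4:30: 07:26 + 4:30 = 11:56 on May 23.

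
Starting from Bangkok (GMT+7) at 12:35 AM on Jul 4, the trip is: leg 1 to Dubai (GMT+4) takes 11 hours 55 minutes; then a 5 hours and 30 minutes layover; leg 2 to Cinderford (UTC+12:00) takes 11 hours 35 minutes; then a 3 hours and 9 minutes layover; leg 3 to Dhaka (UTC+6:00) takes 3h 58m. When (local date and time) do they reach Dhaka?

Convert departure to UTC: 12:35 AM − 7:00 = 5:35 PM UTC on Jul 3.
Add 11 hours 55 minutes leg 1 → 5:30 AM UTC (Jul 4).
Add 5 hours 30 minutes layover in Dubai → 11:00 AM UTC.
Add 11 hours 35 minutes leg 2 → 10:35 PM UTC.
Add 3 hours 9 minutes layover in Cinderford → 1:44 AM UTC (Jul 5).
Add 3 hours and 58 minutes leg 3 → 5:42 AM UTC.
Dhaka is UTC+6:00, so local arrival = 5:42 AM + 6:00 = 11:42 AM on Jul 5.

11:42 AM on July 5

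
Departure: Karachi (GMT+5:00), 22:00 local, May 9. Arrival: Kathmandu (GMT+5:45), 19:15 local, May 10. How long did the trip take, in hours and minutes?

Departure in UTC: 22:00 − 5:00 = 17:00 on May 9.
Arrival in UTC: 19:15 − 5:45 = 13:30 on May 10.
Elapsed = 13:30 − 17:00 (+1 day) = 20 hours 30 minutes.

20 hours 30 minutes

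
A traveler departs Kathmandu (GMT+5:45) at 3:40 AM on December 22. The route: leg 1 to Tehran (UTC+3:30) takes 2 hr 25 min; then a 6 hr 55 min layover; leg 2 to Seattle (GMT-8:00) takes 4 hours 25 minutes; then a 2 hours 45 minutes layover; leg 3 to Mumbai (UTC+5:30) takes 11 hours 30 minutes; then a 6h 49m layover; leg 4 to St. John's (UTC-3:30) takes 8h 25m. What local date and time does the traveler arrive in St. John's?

Convert departure to UTC: 3:40 AM − 5:45 = 9:55 PM UTC on Dec 21.
Add 2 hours and 25 minutes leg 1 → 12:20 AM UTC (Dec 22).
Add 6 hours and 55 minutes layover in Tehran → 7:15 AM UTC.
Add 4 hours 25 minutes leg 2 → 11:40 AM UTC.
Add 2 hours 45 minutes layover in Seattle → 2:25 PM UTC.
Add 11 hours and 30 minutes leg 3 → 1:55 AM UTC (Dec 23).
Add 6 hours 49 minutes layover in Mumbai → 8:44 AM UTC.
Add 8 hours 25 minutes leg 4 → 5:09 PM UTC.
St. John's is UTC−3:30, so local arrival = 5:09 PM − 3:30 = 1:39 PM on Dec 23.

1:39 PM on December 23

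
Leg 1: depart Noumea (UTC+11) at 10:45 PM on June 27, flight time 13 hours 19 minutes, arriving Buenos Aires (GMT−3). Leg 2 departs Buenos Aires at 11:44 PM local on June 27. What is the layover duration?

1 hour 40 minutes

Convert departure to UTC: 10:45 PM − 11:00 = 11:45 AM UTC on Jun 27.
Add 13 hours 19 minutes flight time → 1:04 AM UTC (Jun 28).
Buenos Aires is UTC−3:00, so local arrival = 1:04 AM − 3:00 = 10:04 PM on Jun 27.
Layover = 11:44 PM − 10:04 PM = 1 hour 40 minutes.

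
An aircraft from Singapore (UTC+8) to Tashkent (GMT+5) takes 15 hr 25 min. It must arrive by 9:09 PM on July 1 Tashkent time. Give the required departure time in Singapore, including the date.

Target arrival in UTC: 9:09 PM − 5:00 = 4:09 PM on Jul 1.
Subtract 15 hours 25 minutes → departure 12:44 AM UTC on Jul 1.
Singapore is UTC+8:00: 12:44 AM + 8:00 = 8:44 AM on Jul 1.

8:44 AM on Jul 1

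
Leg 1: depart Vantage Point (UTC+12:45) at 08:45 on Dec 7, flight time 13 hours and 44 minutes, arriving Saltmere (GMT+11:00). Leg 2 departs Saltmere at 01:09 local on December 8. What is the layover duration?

4 hours 25 minutes

Convert departure to UTC: 08:45 − 12:45 = 20:00 UTC on Dec 6.
Add 13 hours 44 minutes flight time → 09:44 UTC (Dec 7).
Saltmere is UTC+11:00, so local arrival = 09:44 + 11:00 = 20:44 on Dec 7.
Layover = 01:09 − 20:44 (+1 day) = 4 hours 25 minutes.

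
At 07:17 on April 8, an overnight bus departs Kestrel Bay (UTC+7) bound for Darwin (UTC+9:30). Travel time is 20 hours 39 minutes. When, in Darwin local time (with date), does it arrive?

06:26 on April 9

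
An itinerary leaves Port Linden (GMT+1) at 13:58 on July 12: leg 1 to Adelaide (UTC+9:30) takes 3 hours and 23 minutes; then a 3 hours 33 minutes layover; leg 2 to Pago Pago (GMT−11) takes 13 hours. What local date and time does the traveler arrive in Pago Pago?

Convert departure to UTC: 13:58 − 1:00 = 12:58 UTC on Jul 12.
Add 3 hours and 23 minutes leg 1 → 16:21 UTC.
Add 3 hours and 33 minutes layover in Adelaide → 19:54 UTC.
Add 13 hours leg 2 → 08:54 UTC (Jul 13).
Pago Pago is UTC−11:00, so local arrival = 08:54 − 11:00 = 21:54 on Jul 12.

21:54 on July 12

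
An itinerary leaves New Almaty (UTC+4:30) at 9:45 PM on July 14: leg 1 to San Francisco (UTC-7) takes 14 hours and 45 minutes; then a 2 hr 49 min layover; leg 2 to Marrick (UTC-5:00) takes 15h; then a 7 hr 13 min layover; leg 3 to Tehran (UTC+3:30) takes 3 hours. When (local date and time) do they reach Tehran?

3:32 PM on July 16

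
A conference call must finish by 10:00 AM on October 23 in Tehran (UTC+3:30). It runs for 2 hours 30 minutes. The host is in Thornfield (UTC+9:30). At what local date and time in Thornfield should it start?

1:30 PM on October 23

Target end time in UTC: 10:00 AM − 3:30 = 6:30 AM on Oct 23.
Subtract 2 hours and 30 minutes → start 4:00 AM UTC on Oct 23.
Thornfield is UTC+9:30: 4:00 AM + 9:30 = 1:30 PM on Oct 23.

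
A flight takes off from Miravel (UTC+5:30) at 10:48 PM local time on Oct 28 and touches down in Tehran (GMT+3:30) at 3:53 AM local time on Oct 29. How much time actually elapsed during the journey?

Departure in UTC: 10:48 PM − 5:30 = 5:18 PM on Oct 28.
Arrival in UTC: 3:53 AM − 3:30 = 12:23 AM on Oct 29.
Elapsed = 12:23 AM − 5:18 PM (+1 day) = 7 hours 5 minutes.

7 hours 5 minutes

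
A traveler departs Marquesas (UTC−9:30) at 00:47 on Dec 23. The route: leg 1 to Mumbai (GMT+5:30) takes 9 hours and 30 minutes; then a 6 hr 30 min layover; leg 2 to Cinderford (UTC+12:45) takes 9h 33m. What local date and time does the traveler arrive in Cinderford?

Convert departure to UTC: 00:47 + 9:30 = 10:17 UTC on Dec 23.
Add 9 hours and 30 minutes leg 1 → 19:47 UTC.
Add 6 hours 30 minutes layover in Mumbai → 02:17 UTC (Dec 24).
Add 9 hours and 33 minutes leg 2 → 11:50 UTC.
Cinderford is UTC+12:45, so local arrival = 11:50 + 12:45 = 00:35 on Dec 25.

00:35 on December 25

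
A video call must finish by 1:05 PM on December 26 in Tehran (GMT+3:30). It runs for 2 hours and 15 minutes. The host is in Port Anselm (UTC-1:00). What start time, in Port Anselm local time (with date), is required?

6:20 AM on December 26

Target end time in UTC: 1:05 PM − 3:30 = 9:35 AM on Dec 26.
Subtract 2 hours 15 minutes → start 7:20 AM UTC on Dec 26.
Port Anselm is UTC−1:00: 7:20 AM − 1:00 = 6:20 AM on Dec 26.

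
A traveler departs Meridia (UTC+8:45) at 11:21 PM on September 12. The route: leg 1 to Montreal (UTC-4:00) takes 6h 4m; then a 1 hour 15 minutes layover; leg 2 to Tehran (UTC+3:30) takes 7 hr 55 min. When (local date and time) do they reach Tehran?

Convert departure to UTC: 11:21 PM − 8:45 = 2:36 PM UTC on Sep 12.
Add 6 hours and 4 minutes leg 1 → 8:40 PM UTC.
Add 1 hour and 15 minutes layover in Montreal → 9:55 PM UTC.
Add 7 hours and 55 minutes leg 2 → 5:50 AM UTC (Sep 13).
Tehran is UTC+3:30, so local arrival = 5:50 AM + 3:30 = 9:20 AM on Sep 13.

9:20 AM on September 13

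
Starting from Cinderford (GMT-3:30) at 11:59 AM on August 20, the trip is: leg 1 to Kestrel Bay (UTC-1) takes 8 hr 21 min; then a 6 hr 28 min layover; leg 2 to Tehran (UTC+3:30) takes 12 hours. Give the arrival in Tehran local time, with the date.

9:48 PM on August 21

Convert departure to UTC: 11:59 AM + 3:30 = 3:29 PM UTC on Aug 20.
Add 8 hours 21 minutes leg 1 → 11:50 PM UTC.
Add 6 hours 28 minutes layover in Kestrel Bay → 6:18 AM UTC (Aug 21).
Add 12 hours leg 2 → 6:18 PM UTC.
Tehran is UTC+3:30, so local arrival = 6:18 PM + 3:30 = 9:48 PM on Aug 21.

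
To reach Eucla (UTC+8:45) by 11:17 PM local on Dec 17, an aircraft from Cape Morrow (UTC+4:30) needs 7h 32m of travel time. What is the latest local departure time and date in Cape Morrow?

11:30 AM on Dec 17

Target arrival in UTC: 11:17 PM − 8:45 = 2:32 PM on Dec 17.
Subtract 7 hours and 32 minutes → departure 7:00 AM UTC on Dec 17.
Cape Morrow is UTC+4:30: 7:00 AM + 4:30 = 11:30 AM on Dec 17.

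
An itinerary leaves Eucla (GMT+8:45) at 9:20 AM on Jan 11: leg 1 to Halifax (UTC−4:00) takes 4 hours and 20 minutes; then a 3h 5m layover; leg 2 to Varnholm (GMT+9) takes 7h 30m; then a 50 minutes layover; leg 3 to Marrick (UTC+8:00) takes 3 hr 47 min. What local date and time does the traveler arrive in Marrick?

Convert departure to UTC: 9:20 AM − 8:45 = 12:35 AM UTC on Jan 11.
Add 4 hours and 20 minutes leg 1 → 4:55 AM UTC.
Add 3 hours and 5 minutes layover in Halifax → 8:00 AM UTC.
Add 7 hours and 30 minutes leg 2 → 3:30 PM UTC.
Add 50 minutes layover in Varnholm → 4:20 PM UTC.
Add 3 hours 47 minutes leg 3 → 8:07 PM UTC.
Marrick is UTC+8:00, so local arrival = 8:07 PM + 8:00 = 4:07 AM on Jan 12.

4:07 AM on Jan 12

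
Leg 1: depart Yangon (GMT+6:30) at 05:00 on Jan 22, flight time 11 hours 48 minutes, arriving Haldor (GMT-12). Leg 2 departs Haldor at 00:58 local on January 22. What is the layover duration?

Convert departure to UTC: 05:00 − 6:30 = 22:30 UTC on Jan 21.
Add 11 hours and 48 minutes flight time → 10:18 UTC (Jan 22).
Haldor is UTC−12:00, so local arrival = 10:18 − 12:00 = 22:18 on Jan 21.
Layover = 00:58 − 22:18 (+1 day) = 2 hours 40 minutes.

2 hours 40 minutes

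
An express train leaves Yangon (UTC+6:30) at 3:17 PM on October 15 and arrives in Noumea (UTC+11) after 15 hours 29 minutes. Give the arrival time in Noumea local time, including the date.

11:16 AM on October 16

Noumea is 4:30 ahead of Yangon.
After 15 hours 29 minutes it is 6:46 AM (Oct 16) in Yangon.
Shift by the zone difference: 6:46 AM + 4:30 = 11:16 AM on Oct 16 in Noumea.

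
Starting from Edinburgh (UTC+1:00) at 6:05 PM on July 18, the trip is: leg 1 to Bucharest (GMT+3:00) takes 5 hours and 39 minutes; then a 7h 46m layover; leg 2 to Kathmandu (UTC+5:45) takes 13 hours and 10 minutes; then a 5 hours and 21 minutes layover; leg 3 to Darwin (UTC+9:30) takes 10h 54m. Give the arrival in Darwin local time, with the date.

Convert departure to UTC: 6:05 PM − 1:00 = 5:05 PM UTC on Jul 18.
Add 5 hours 39 minutes leg 1 → 10:44 PM UTC.
Add 7 hours 46 minutes layover in Bucharest → 6:30 AM UTC (Jul 19).
Add 13 hours 10 minutes leg 2 → 7:40 PM UTC.
Add 5 hours 21 minutes layover in Kathmandu → 1:01 AM UTC (Jul 20).
Add 10 hours and 54 minutes leg 3 → 11:55 AM UTC.
Darwin is UTC+9:30, so local arrival = 11:55 AM + 9:30 = 9:25 PM on Jul 20.

9:25 PM on July 20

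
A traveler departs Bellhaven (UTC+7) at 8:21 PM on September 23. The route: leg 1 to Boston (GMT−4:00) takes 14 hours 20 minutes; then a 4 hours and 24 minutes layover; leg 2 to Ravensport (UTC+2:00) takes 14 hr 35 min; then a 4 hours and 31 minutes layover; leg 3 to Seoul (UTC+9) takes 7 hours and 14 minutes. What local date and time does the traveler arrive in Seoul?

7:25 PM on Sep 25

Convert departure to UTC: 8:21 PM − 7:00 = 1:21 PM UTC on Sep 23.
Add 14 hours 20 minutes leg 1 → 3:41 AM UTC (Sep 24).
Add 4 hours 24 minutes layover in Boston → 8:05 AM UTC.
Add 14 hours and 35 minutes leg 2 → 10:40 PM UTC.
Add 4 hours and 31 minutes layover in Ravensport → 3:11 AM UTC (Sep 25).
Add 7 hours and 14 minutes leg 3 → 10:25 AM UTC.
Seoul is UTC+9:00, so local arrival = 10:25 AM + 9:00 = 7:25 PM on Sep 25.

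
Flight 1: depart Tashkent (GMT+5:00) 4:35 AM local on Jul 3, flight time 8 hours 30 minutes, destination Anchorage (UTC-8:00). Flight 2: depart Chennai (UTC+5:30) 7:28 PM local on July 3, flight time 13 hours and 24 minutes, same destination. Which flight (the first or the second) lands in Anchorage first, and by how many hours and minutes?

the first, by 19 hours 17 minutes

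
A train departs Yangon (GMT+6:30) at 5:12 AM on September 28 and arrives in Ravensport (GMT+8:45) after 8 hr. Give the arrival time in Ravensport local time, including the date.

3:27 PM on September 28

Convert departure to UTC: 5:12 AM − 6:30 = 10:42 PM UTC on Sep 27.
Add 8 hours travel time → 6:42 AM UTC (Sep 28).
Ravensport is UTC+8:45, so local arrival = 6:42 AM + 8:45 = 3:27 PM on Sep 28.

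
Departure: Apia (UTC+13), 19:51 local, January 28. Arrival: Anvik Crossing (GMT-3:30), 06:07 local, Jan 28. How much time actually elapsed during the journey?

Departure in UTC: 19:51 − 13:00 = 06:51 on Jan 28.
Arrival in UTC: 06:07 + 3:30 = 09:37 on Jan 28.
Elapsed = 09:37 − 06:51 = 2 hours 46 minutes.

2 hours 46 minutes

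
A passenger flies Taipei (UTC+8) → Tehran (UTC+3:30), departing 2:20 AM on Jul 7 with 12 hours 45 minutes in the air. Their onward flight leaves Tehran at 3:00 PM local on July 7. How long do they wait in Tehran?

4 hours 25 minutes

Convert departure to UTC: 2:20 AM − 8:00 = 6:20 PM UTC on Jul 6.
Add 12 hours 45 minutes flight time → 7:05 AM UTC (Jul 7).
Tehran is UTC+3:30, so local arrival = 7:05 AM + 3:30 = 10:35 AM on Jul 7.
Layover = 3:00 PM − 10:35 AM = 4 hours 25 minutes.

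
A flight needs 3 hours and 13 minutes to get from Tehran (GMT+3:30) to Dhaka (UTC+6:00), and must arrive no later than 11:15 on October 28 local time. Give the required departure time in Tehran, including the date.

05:32 on Oct 28

Target arrival in UTC: 11:15 − 6:00 = 05:15 on Oct 28.
Subtract 3 hours 13 minutes → departure 02:02 UTC on Oct 28.
Tehran is UTC+3:30: 02:02 + 3:30 = 05:32 on Oct 28.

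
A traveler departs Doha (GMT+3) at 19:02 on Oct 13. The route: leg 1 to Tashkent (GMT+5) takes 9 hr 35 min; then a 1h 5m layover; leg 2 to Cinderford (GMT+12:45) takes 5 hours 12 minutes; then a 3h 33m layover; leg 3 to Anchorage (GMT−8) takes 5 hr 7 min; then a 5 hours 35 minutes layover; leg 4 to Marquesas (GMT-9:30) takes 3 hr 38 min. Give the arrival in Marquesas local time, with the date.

16:17 on October 14

Convert departure to UTC: 19:02 − 3:00 = 16:02 UTC on Oct 13.
Add 9 hours 35 minutes leg 1 → 01:37 UTC (Oct 14).
Add 1 hour and 5 minutes layover in Tashkent → 02:42 UTC.
Add 5 hours 12 minutes leg 2 → 07:54 UTC.
Add 3 hours 33 minutes layover in Cinderford → 11:27 UTC.
Add 5 hours and 7 minutes leg 3 → 16:34 UTC.
Add 5 hours and 35 minutes layover in Anchorage → 22:09 UTC.
Add 3 hours and 38 minutes leg 4 → 01:47 UTC (Oct 15).
Marquesas is UTC−9:30, so local arrival = 01:47 − 9:30 = 16:17 on Oct 14.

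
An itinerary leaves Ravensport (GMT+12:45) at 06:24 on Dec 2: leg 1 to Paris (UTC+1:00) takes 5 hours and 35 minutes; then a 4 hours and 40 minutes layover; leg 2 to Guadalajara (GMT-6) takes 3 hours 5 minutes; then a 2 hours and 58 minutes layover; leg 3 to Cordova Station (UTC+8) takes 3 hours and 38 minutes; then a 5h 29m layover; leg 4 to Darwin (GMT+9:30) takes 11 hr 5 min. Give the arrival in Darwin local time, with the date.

15:39 on Dec 3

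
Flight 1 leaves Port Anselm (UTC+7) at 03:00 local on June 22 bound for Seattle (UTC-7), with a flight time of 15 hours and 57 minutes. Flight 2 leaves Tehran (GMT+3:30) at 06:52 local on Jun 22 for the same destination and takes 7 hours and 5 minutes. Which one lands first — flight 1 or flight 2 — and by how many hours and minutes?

the second, by 1 hour 30 minutes

Flight 1 in UTC: 03:00 − 7:00 = 20:00 on Jun 21.
+15 hours 57 minutes → arrive 11:57 UTC on Jun 22.
Flight 2 in UTC: 06:52 − 3:30 = 03:22 on Jun 22.
+7 hours 5 minutes → arrive 10:27 UTC on Jun 22.
Flight 2 lands earlier by 1 hour 30 minutes.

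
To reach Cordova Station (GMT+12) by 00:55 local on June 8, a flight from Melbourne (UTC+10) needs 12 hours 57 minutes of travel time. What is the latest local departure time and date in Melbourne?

09:58 on Jun 7

Target arrival in UTC: 00:55 − 12:00 = 12:55 on Jun 7.
Subtract 12 hours and 57 minutes → departure 23:58 UTC on Jun 6.
Melbourne is UTC+10:00: 23:58 + 10:00 = 09:58 on Jun 7.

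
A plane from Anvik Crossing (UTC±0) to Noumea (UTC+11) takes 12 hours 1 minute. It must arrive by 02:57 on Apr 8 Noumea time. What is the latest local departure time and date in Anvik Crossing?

03:56 on April 7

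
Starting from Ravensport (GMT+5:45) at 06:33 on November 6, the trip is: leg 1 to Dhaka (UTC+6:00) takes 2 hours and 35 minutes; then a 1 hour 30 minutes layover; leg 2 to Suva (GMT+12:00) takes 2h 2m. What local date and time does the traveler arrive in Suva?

18:55 on November 6

Convert departure to UTC: 06:33 − 5:45 = 00:48 UTC on Nov 6.
Add 2 hours and 35 minutes leg 1 → 03:23 UTC.
Add 1 hour and 30 minutes layover in Dhaka → 04:53 UTC.
Add 2 hours and 2 minutes leg 2 → 06:55 UTC.
Suva is UTC+12:00, so local arrival = 06:55 + 12:00 = 18:55 on Nov 6.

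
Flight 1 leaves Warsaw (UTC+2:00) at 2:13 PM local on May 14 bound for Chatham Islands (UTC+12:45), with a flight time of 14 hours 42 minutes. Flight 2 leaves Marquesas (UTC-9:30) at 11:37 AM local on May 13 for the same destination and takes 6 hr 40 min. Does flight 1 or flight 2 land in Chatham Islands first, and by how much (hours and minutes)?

the second, by 23 hours 8 minutes

Flight 1 in UTC: 2:13 PM − 2:00 = 12:13 PM on May 14.
+14 hours 42 minutes → arrive 2:55 AM UTC on May 15.
Flight 2 in UTC: 11:37 AM + 9:30 = 9:07 PM on May 13.
+6 hours 40 minutes → arrive 3:47 AM UTC on May 14.
Flight 2 lands earlier by 23 hours 8 minutes.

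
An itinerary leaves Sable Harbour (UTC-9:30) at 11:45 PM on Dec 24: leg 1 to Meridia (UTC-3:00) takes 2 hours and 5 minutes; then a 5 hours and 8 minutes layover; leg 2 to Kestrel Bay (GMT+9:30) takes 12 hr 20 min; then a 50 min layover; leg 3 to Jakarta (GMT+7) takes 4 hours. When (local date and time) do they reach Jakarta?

Convert departure to UTC: 11:45 PM + 9:30 = 9:15 AM UTC on Dec 25.
Add 2 hours and 5 minutes leg 1 → 11:20 AM UTC.
Add 5 hours 8 minutes layover in Meridia → 4:28 PM UTC.
Add 12 hours 20 minutes leg 2 → 4:48 AM UTC (Dec 26).
Add 50 minutes layover in Kestrel Bay → 5:38 AM UTC.
Add 4 hours leg 3 → 9:38 AM UTC.
Jakarta is UTC+7:00, so local arrival = 9:38 AM + 7:00 = 4:38 PM on Dec 26.

4:38 PM on Dec 26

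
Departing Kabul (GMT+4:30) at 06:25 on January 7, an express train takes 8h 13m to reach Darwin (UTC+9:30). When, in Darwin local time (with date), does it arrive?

19:38 on Jan 7

Convert departure to UTC: 06:25 − 4:30 = 01:55 UTC on Jan 7.
Add 8 hours 13 minutes travel time → 10:08 UTC.
Darwin is UTC+9:30, so local arrival = 10:08 + 9:30 = 19:38 on Jan 7.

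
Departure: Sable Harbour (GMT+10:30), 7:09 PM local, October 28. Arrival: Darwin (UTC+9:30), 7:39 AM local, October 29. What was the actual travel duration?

13 hours 30 minutes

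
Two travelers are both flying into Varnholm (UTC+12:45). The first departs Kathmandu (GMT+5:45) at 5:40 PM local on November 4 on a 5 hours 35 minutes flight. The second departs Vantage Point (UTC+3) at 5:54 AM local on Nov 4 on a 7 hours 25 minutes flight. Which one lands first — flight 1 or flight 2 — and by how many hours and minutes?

the second, by 7 hours 11 minutes

Flight 1 in UTC: 5:40 PM − 5:45 = 11:55 AM on Nov 4.
+5 hours 35 minutes → arrive 5:30 PM UTC on Nov 4.
Flight 2 in UTC: 5:54 AM − 3:00 = 2:54 AM on Nov 4.
+7 hours 25 minutes → arrive 10:19 AM UTC on Nov 4.
Flight 2 lands earlier by 7 hours 11 minutes.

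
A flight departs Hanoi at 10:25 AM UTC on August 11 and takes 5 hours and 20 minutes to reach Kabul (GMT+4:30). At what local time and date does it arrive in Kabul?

8:15 PM on August 11

Departure is given in UTC: 10:25 AM on Aug 11.
Add 5 hours 20 minutes → 3:45 PM UTC.
Kabul is UTC+4:30: 3:45 PM + 4:30 = 8:15 PM on Aug 11.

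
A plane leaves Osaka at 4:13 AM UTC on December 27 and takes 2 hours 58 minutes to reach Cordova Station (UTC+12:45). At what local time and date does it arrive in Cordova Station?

Departure is given in UTC: 4:13 AM on Dec 27.
Add 2 hours and 58 minutes → 7:11 AM UTC.
Cordova Station is UTC+12:45: 7:11 AM + 12:45 = 7:56 PM on Dec 27.

7:56 PM on December 27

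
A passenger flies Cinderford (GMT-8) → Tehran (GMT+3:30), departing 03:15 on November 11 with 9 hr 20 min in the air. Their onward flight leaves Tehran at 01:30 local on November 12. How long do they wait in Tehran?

1 hour 25 minutes

Convert departure to UTC: 03:15 + 8:00 = 11:15 UTC on Nov 11.
Add 9 hours 20 minutes flight time → 20:35 UTC.
Tehran is UTC+3:30, so local arrival = 20:35 + 3:30 = 00:05 on Nov 12.
Layover = 01:30 − 00:05 = 1 hour 25 minutes.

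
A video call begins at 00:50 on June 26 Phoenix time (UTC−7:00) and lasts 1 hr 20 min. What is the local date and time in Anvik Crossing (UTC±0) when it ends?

Convert start to UTC: 00:50 + 7:00 = 07:50 UTC on Jun 26.
Add 1 hour 20 minutes duration → 09:10 UTC.
Anvik Crossing is UTC+0, so local end time is the same: 09:10 on Jun 26.

09:10 on Jun 26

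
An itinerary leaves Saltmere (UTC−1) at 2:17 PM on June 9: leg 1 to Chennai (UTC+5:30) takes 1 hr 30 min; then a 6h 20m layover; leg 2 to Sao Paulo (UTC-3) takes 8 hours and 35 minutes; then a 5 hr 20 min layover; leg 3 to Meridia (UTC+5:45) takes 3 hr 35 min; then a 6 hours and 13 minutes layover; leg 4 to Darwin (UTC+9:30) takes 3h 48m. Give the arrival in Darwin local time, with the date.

12:08 PM on June 11

Convert departure to UTC: 2:17 PM + 1:00 = 3:17 PM UTC on Jun 9.
Add 1 hour 30 minutes leg 1 → 4:47 PM UTC.
Add 6 hours and 20 minutes layover in Chennai → 11:07 PM UTC.
Add 8 hours 35 minutes leg 2 → 7:42 AM UTC (Jun 10).
Add 5 hours 20 minutes layover in Sao Paulo → 1:02 PM UTC.
Add 3 hours and 35 minutes leg 3 → 4:37 PM UTC.
Add 6 hours 13 minutes layover in Meridia → 10:50 PM UTC.
Add 3 hours 48 minutes leg 4 → 2:38 AM UTC (Jun 11).
Darwin is UTC+9:30, so local arrival = 2:38 AM + 9:30 = 12:08 PM on Jun 11.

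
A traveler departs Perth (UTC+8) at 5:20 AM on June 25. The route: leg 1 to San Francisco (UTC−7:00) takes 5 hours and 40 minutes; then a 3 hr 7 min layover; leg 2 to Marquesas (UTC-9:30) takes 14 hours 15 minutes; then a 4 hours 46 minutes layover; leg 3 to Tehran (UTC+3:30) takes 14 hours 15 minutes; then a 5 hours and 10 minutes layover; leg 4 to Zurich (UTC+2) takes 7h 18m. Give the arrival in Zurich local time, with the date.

Convert departure to UTC: 5:20 AM − 8:00 = 9:20 PM UTC on Jun 24.
Add 5 hours and 40 minutes leg 1 → 3:00 AM UTC (Jun 25).
Add 3 hours 7 minutes layover in San Francisco → 6:07 AM UTC.
Add 14 hours and 15 minutes leg 2 → 8:22 PM UTC.
Add 4 hours and 46 minutes layover in Marquesas → 1:08 AM UTC (Jun 26).
Add 14 hours 15 minutes leg 3 → 3:23 PM UTC.
Add 5 hours and 10 minutes layover in Tehran → 8:33 PM UTC.
Add 7 hours and 18 minutes leg 4 → 3:51 AM UTC (Jun 27).
Zurich is UTC+2:00, so local arrival = 3:51 AM + 2:00 = 5:51 AM on Jun 27.

5:51 AM on Jun 27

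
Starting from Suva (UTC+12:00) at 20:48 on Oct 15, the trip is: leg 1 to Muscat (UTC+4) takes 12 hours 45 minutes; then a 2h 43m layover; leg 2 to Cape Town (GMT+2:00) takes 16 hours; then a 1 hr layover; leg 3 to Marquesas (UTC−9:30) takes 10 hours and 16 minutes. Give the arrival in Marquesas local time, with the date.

Convert departure to UTC: 20:48 − 12:00 = 08:48 UTC on Oct 15.
Add 12 hours and 45 minutes leg 1 → 21:33 UTC.
Add 2 hours 43 minutes layover in Muscat → 00:16 UTC (Oct 16).
Add 16 hours leg 2 → 16:16 UTC.
Add 1 hour layover in Cape Town → 17:16 UTC.
Add 10 hours 16 minutes leg 3 → 03:32 UTC (Oct 17).
Marquesas is UTC−9:30, so local arrival = 03:32 − 9:30 = 18:02 on Oct 16.

18:02 on October 16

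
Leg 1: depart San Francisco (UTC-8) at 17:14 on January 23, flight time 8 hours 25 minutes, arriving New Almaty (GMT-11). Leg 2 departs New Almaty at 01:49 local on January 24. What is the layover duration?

Convert departure to UTC: 17:14 + 8:00 = 01:14 UTC on Jan 24.
Add 8 hours and 25 minutes flight time → 09:39 UTC.
New Almaty is UTC−11:00, so local arrival = 09:39 − 11:00 = 22:39 on Jan 23.
Layover = 01:49 − 22:39 (+1 day) = 3 hours 10 minutes.

3 hours 10 minutes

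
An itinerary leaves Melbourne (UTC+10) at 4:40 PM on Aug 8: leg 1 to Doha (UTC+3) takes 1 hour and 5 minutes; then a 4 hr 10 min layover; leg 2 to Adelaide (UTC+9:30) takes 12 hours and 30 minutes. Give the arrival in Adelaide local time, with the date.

9:55 AM on August 9

Convert departure to UTC: 4:40 PM − 10:00 = 6:40 AM UTC on Aug 8.
Add 1 hour and 5 minutes leg 1 → 7:45 AM UTC.
Add 4 hours and 10 minutes layover in Doha → 11:55 AM UTC.
Add 12 hours and 30 minutes leg 2 → 12:25 AM UTC (Aug 9).
Adelaide is UTC+9:30, so local arrival = 12:25 AM + 9:30 = 9:55 AM on Aug 9.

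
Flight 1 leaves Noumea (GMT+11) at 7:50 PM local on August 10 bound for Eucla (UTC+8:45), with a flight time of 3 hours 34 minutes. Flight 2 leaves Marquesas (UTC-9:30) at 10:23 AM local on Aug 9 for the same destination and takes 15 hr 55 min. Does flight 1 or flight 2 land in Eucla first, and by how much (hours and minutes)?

Flight 1 in UTC: 7:50 PM − 11:00 = 8:50 AM on Aug 10.
+3 hours and 34 minutes → arrive 12:24 PM UTC on Aug 10.
Flight 2 in UTC: 10:23 AM + 9:30 = 7:53 PM on Aug 9.
+15 hours 55 minutes → arrive 11:48 AM UTC on Aug 10.
Flight 2 lands earlier by 36 minutes.

the second, by 36 minutes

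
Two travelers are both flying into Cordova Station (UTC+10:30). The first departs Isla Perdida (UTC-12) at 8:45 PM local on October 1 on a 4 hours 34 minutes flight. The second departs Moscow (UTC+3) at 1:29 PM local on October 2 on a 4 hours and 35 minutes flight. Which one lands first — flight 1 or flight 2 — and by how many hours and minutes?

the first, by 1 hour 45 minutes

Flight 1 in UTC: 8:45 PM + 12:00 = 8:45 AM on Oct 2.
+4 hours 34 minutes → arrive 1:19 PM UTC on Oct 2.
Flight 2 in UTC: 1:29 PM − 3:00 = 10:29 AM on Oct 2.
+4 hours and 35 minutes → arrive 3:04 PM UTC on Oct 2.
Flight 1 lands earlier by 1 hour 45 minutes.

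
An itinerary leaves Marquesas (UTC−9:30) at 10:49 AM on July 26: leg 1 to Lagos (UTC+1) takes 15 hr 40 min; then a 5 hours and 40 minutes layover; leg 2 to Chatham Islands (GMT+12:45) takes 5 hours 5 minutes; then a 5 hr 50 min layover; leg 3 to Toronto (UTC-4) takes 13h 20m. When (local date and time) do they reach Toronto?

Convert departure to UTC: 10:49 AM + 9:30 = 8:19 PM UTC on Jul 26.
Add 15 hours and 40 minutes leg 1 → 11:59 AM UTC (Jul 27).
Add 5 hours and 40 minutes layover in Lagos → 5:39 PM UTC.
Add 5 hours and 5 minutes leg 2 → 10:44 PM UTC.
Add 5 hours and 50 minutes layover in Chatham Islands → 4:34 AM UTC (Jul 28).
Add 13 hours and 20 minutes leg 3 → 5:54 PM UTC.
Toronto is UTC−4:00, so local arrival = 5:54 PM − 4:00 = 1:54 PM on Jul 28.

1:54 PM on July 28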